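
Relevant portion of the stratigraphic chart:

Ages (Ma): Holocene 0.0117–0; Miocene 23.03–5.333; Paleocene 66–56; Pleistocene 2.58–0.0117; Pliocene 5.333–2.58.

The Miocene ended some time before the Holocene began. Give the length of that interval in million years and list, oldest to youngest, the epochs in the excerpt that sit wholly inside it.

5.3213 million years; Pliocene, Pleistocene

End of Miocene = 5.333 Ma; start of Holocene = 0.0117 Ma.
Gap = 5.333 − 0.0117 = 5.3213 Myr.
Epochs wholly inside 5.333–0.0117 Ma: Pliocene (5.333–2.58), Pleistocene (2.58–0.0117).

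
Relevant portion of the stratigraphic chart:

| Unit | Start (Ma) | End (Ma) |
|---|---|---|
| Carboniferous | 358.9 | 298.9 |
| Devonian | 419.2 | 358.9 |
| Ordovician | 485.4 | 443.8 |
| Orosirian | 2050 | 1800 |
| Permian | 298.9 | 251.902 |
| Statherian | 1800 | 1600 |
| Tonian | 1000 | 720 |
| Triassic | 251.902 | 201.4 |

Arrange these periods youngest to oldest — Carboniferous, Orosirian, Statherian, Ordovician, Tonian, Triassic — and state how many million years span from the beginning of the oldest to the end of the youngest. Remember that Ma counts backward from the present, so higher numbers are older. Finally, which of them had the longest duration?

Start ages (Ma): Orosirian 2050, Statherian 1800, Tonian 1000, Ordovician 485.4, Carboniferous 358.9, Triassic 251.902.
Ordered youngest to oldest: Triassic, Carboniferous, Ordovician, Tonian, Statherian, Orosirian.
Span = 2050 − 201.4 = 1848.6 Myr.
Durations: Orosirian 250, Carboniferous 60, Triassic 50.502, Ordovician 41.6, Tonian 280, Statherian 200 → longest is Tonian (280 Myr).

Triassic → Carboniferous → Ordovician → Tonian → Statherian → Orosirian; total span 1848.6 Myr; longest is Tonian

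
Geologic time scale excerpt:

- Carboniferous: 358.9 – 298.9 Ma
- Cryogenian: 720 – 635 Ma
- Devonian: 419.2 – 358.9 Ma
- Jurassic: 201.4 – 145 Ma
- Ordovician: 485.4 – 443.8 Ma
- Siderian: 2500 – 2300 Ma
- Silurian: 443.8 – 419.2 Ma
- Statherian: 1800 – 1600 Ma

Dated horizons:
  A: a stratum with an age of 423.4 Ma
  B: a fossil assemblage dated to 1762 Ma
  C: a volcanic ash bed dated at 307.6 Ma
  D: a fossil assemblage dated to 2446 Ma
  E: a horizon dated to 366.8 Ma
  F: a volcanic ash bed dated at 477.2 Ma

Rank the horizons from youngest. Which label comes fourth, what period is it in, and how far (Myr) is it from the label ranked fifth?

F, in the Ordovician; 1284.8 million years to B

Sorted youngest-first by Ma: C (307.6), E (366.8), A (423.4), F (477.2), B (1762), D (2446).
The fourth youngest is F at 477.2 Ma, which lies in 485.4–443.8 Ma: the Ordovician.
The fifth youngest is B at 1762 Ma; separation = |477.2 − 1762| = 1284.8 Myr.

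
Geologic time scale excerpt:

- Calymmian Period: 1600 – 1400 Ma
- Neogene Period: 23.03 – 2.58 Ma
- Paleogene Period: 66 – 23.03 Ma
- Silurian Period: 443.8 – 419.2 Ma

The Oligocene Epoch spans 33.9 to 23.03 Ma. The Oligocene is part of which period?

Paleogene

The Oligocene (33.9–23.03 Ma) lies entirely within 66–23.03 Ma, the Paleogene Period.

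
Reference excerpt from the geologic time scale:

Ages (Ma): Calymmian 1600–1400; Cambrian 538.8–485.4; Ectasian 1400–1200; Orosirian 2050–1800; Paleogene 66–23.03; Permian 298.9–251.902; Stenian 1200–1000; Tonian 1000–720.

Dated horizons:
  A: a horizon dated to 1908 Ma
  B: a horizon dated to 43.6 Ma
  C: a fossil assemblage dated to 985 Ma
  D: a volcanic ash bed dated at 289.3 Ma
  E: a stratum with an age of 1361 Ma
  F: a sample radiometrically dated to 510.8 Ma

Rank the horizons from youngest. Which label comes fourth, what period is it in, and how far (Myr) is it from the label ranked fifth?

C, in the Tonian; 376 million years to E

Smaller Ma means younger, so youngest first: B 43.6 < D 289.3 < F 510.8 < C 985 < E 1361 < A 1908.
Counting 4 along gives C (985 Ma); the excerpt puts that inside the Tonian, 1000–720 Ma.
Next in line is E (1361 Ma), and 1361 − 985 = 376 Myr.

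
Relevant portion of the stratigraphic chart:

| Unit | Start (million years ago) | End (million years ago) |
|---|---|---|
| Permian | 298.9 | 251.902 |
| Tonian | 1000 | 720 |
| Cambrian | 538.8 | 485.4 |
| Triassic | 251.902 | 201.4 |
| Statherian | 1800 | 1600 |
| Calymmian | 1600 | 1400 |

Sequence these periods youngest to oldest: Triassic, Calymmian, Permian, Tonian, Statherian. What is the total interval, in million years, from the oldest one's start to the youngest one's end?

Start ages (Ma): Statherian 1800, Calymmian 1600, Tonian 1000, Permian 298.9, Triassic 251.902.
Ordered youngest to oldest: Triassic, Permian, Tonian, Calymmian, Statherian.
Span = 1800 − 201.4 = 1598.6 Myr.

Triassic, Permian, Tonian, Calymmian, Statherian; total span 1598.6 Myr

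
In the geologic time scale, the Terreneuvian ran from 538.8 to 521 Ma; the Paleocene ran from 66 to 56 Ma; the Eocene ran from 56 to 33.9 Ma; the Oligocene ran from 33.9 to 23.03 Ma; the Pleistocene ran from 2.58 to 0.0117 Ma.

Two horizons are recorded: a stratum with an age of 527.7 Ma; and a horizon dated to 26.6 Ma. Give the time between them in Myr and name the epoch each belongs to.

501.1 million years apart; the first in the Terreneuvian, the second in the Oligocene

Elapsed time: 527.7 − 26.6 = 501.1 Myr.
527.7 Ma lies within 538.8–521 Ma: Terreneuvian.
26.6 Ma lies within 33.9–23.03 Ma: Oligocene.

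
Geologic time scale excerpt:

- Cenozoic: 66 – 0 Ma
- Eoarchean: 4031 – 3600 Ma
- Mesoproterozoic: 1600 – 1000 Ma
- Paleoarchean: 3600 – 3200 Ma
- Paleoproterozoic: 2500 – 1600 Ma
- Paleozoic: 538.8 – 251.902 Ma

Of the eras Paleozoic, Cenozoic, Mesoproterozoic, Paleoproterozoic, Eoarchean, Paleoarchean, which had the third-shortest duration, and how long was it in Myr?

Durations: Paleozoic 286.898; Cenozoic 66; Mesoproterozoic 600; Paleoproterozoic 900; Eoarchean 431; Paleoarchean 400 Myr.
Sorted shortest-first: Cenozoic (66), Paleozoic (286.898), Paleoarchean (400), Eoarchean (431), Mesoproterozoic (600), Paleoproterozoic (900).
The third shortest is Paleoarchean at 400 Myr.

Paleoarchean, 400 million years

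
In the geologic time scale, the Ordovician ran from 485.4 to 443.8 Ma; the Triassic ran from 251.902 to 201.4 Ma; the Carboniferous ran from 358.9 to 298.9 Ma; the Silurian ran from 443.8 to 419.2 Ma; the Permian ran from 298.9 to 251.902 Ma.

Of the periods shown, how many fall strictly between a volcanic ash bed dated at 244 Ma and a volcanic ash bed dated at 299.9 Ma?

1

299.9 Ma sits inside the Carboniferous (358.9–298.9) and 244 Ma inside the Triassic (251.902–201.4); neither of those is wholly between the two dates.
The listed periods lying completely between them are Permian — 1 in all.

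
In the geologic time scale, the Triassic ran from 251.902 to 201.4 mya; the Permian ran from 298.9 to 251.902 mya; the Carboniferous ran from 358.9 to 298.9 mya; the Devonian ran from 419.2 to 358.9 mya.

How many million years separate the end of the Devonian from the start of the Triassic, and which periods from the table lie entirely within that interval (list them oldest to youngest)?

106.998 million years; Carboniferous, Permian

End of Devonian = 358.9 Ma; start of Triassic = 251.902 Ma.
Gap = 358.9 − 251.902 = 106.998 Myr.
Periods wholly inside 358.9–251.902 Ma: Carboniferous (358.9–298.9), Permian (298.9–251.902).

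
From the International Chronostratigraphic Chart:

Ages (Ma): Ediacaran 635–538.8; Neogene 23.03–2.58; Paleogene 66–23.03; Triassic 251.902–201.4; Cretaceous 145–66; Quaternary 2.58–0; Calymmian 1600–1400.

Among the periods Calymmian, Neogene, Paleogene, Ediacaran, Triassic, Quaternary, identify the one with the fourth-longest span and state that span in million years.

Start − end for each: Calymmian 1600 − 1400 = 200; Neogene 23.03 − 2.58 = 20.45; Paleogene 66 − 23.03 = 42.97; Ediacaran 635 − 538.8 = 96.2; Triassic 251.902 − 201.4 = 50.502; Quaternary 2.58 − 0 = 2.58.
Ranking these from longest: Calymmian > Ediacaran > Triassic > Paleogene > Neogene > Quaternary.
Position 4 in that ranking is Paleogene, which lasted 42.97 Myr.

Paleogene, 42.97 million years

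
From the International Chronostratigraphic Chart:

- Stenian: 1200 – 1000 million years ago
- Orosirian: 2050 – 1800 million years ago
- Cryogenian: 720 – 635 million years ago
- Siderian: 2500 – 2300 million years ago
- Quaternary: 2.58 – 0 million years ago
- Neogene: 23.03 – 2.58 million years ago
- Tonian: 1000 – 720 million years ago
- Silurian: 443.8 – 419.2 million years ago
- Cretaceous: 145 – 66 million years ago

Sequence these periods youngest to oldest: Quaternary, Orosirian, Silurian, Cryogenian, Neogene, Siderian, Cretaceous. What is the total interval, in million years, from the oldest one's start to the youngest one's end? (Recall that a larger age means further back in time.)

Quaternary → Neogene → Cretaceous → Silurian → Cryogenian → Orosirian → Siderian; total span 2500 Myr

From the excerpt: Quaternary 2.58–0; Orosirian 2050–1800; Silurian 443.8–419.2; Cryogenian 720–635; Neogene 23.03–2.58; Siderian 2500–2300; Cretaceous 145–66 (Ma).
Larger Ma is earlier, so the oldest is Siderian and the youngest is Quaternary; youngest to oldest: Quaternary, Neogene, Cretaceous, Silurian, Cryogenian, Orosirian, Siderian.
Oldest start 2500 minus youngest end 0 gives 2500 Myr overall.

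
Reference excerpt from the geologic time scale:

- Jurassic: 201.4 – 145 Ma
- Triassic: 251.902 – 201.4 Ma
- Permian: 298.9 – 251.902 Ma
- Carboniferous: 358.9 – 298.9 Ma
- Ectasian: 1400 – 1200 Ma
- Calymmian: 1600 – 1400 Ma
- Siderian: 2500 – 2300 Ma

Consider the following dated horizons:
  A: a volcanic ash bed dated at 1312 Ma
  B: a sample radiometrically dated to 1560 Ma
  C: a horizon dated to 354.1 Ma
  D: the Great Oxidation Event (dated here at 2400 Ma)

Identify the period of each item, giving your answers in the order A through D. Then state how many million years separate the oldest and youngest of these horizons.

A — Ectasian; B — Calymmian; C — Carboniferous; D — Siderian; span 2045.9 million years

A: 1312 Ma lies in 1400–1200 Ma, so Ectasian.
B: 1560 Ma lies in 1600–1400 Ma, so Calymmian.
C: 354.1 Ma lies in 358.9–298.9 Ma, so Carboniferous.
D: 2400 Ma lies in 2500–2300 Ma, so Siderian.
Oldest = 2400 Ma, youngest = 354.1 Ma → span 2045.9 Myr.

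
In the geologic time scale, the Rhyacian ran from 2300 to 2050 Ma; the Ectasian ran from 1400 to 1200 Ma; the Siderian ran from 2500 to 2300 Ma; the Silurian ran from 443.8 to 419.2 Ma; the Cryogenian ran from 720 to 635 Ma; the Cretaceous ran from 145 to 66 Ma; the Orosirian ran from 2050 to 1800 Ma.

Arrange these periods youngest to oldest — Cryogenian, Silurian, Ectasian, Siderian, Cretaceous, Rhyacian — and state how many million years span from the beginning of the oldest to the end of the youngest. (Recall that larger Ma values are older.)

Cretaceous, Silurian, Cryogenian, Ectasian, Rhyacian, Siderian; total span 2434 Myr

Start ages (Ma): Siderian 2500, Rhyacian 2300, Ectasian 1400, Cryogenian 720, Silurian 443.8, Cretaceous 145.
Ordered youngest to oldest: Cretaceous, Silurian, Cryogenian, Ectasian, Rhyacian, Siderian.
Span = 2500 − 66 = 2434 Myr.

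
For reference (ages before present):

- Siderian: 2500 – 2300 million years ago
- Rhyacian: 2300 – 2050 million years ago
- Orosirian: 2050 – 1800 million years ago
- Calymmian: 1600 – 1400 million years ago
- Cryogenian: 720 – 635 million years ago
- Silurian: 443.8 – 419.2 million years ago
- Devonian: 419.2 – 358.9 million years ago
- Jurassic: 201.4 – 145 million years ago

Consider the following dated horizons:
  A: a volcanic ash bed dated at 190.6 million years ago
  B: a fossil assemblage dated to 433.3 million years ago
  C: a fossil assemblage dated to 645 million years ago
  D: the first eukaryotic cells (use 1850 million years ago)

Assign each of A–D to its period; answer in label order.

A — Jurassic; B — Silurian; C — Cryogenian; D — Orosirian

Match each age against the start–end ranges in the excerpt: A = 190.6 Ma → Jurassic (201.4–145); B = 433.3 Ma → Silurian (443.8–419.2); C = 645 Ma → Cryogenian (720–635); D = 1850 Ma → Orosirian (2050–1800).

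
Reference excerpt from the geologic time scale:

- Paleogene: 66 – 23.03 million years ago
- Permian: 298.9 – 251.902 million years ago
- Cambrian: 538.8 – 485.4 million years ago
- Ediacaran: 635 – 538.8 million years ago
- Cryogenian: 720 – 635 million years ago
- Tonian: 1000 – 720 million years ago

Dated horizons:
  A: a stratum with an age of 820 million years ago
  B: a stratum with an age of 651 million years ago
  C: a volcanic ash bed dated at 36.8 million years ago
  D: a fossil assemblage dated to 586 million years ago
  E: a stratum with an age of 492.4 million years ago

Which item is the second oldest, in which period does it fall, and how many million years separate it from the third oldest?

B, in the Cryogenian; 65 million years to D

Larger Ma means older, so oldest first: A 820 > B 651 > D 586 > E 492.4 > C 36.8.
Counting 2 along gives B (651 Ma); the excerpt puts that inside the Cryogenian, 720–635 Ma.
Next in line is D (586 Ma), and 651 − 586 = 65 Myr.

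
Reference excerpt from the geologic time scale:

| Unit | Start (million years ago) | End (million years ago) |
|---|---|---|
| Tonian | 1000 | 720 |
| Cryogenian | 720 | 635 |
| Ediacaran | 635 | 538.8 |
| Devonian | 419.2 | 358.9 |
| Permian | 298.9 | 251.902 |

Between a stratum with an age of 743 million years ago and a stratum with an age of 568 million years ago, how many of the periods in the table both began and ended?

1

743 Ma sits inside the Tonian (1000–720) and 568 Ma inside the Ediacaran (635–538.8); neither of those is wholly between the two dates.
The listed periods lying completely between them are Cryogenian — 1 in all.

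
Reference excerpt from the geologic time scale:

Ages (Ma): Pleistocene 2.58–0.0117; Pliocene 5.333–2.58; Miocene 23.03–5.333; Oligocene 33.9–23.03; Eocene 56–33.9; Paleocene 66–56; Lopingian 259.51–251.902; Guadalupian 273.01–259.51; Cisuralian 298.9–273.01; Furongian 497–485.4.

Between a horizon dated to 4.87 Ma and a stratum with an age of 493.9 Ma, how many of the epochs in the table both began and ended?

493.9 Ma sits inside the Furongian (497–485.4) and 4.87 Ma inside the Pliocene (5.333–2.58); neither of those is wholly between the two dates.
The listed epochs lying completely between them are Cisuralian, Guadalupian, Lopingian, Paleocene, Eocene, Oligocene, Miocene — 7 in all.

7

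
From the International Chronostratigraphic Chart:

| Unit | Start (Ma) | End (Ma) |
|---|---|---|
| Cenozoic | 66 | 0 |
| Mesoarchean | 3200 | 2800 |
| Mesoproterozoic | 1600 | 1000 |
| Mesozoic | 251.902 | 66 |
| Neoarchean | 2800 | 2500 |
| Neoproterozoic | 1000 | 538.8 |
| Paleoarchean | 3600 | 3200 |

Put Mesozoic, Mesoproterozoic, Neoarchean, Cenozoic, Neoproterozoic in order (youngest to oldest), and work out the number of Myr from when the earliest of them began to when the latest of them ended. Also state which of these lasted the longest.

From the excerpt: Mesozoic 251.902–66; Mesoproterozoic 1600–1000; Neoarchean 2800–2500; Cenozoic 66–0; Neoproterozoic 1000–538.8 (Ma).
Larger Ma is earlier, so the oldest is Neoarchean and the youngest is Cenozoic; youngest to oldest: Cenozoic, Mesozoic, Neoproterozoic, Mesoproterozoic, Neoarchean.
Oldest start 2800 minus youngest end 0 gives 2800 Myr overall.
Individual lengths (start − end): Mesozoic 185.902; Cenozoic 66; Mesoproterozoic 600; Neoarchean 300; Neoproterozoic 461.2. The largest is Mesoproterozoic at 600 Myr.

Cenozoic, Mesozoic, Neoproterozoic, Mesoproterozoic, Neoarchean; total span 2800 Myr; longest is Mesoproterozoic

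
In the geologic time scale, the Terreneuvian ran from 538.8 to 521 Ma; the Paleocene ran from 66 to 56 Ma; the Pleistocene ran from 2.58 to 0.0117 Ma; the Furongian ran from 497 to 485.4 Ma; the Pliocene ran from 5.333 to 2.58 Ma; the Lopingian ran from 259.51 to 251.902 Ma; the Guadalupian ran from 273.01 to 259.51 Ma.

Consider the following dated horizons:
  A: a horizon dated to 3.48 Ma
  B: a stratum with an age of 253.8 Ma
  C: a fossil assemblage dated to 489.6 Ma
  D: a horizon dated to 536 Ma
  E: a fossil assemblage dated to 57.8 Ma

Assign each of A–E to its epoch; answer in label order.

Match each age against the start–end ranges in the excerpt: A = 3.48 Ma → Pliocene (5.333–2.58); B = 253.8 Ma → Lopingian (259.51–251.902); C = 489.6 Ma → Furongian (497–485.4); D = 536 Ma → Terreneuvian (538.8–521); E = 57.8 Ma → Paleocene (66–56).

A — Pliocene; B — Lopingian; C — Furongian; D — Terreneuvian; E — Paleocene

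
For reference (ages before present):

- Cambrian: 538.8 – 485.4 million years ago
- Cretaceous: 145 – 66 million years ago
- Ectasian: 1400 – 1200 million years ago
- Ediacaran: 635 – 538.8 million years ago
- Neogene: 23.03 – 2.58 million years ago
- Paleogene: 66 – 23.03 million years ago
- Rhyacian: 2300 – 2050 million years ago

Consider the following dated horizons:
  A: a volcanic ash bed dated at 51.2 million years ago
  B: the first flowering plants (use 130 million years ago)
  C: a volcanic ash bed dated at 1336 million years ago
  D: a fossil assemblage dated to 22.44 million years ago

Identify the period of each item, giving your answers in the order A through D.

A — Paleogene; B — Cretaceous; C — Ectasian; D — Neogene

A: 51.2 Ma lies in 66–23.03 Ma, so Paleogene.
B: 130 Ma lies in 145–66 Ma, so Cretaceous.
C: 1336 Ma lies in 1400–1200 Ma, so Ectasian.
D: 22.44 Ma lies in 23.03–2.58 Ma, so Neogene.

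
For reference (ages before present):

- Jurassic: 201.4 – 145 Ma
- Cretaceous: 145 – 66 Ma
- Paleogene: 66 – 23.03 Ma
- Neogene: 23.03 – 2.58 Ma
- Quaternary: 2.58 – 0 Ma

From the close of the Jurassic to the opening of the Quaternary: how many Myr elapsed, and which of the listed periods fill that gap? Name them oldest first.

End of Jurassic = 145 Ma; start of Quaternary = 2.58 Ma.
Gap = 145 − 2.58 = 142.42 Myr.
Periods wholly inside 145–2.58 Ma: Cretaceous (145–66), Paleogene (66–23.03), Neogene (23.03–2.58).

142.42 million years; Cretaceous, Paleogene, Neogene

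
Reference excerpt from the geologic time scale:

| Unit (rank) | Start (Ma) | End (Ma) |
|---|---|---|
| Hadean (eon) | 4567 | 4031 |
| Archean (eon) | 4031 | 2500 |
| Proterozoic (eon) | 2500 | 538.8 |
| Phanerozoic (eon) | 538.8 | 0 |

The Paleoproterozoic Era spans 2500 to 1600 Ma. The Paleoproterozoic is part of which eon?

Proterozoic

The Paleoproterozoic (2500–1600 Ma) lies entirely within 2500–538.8 Ma, the Proterozoic Eon.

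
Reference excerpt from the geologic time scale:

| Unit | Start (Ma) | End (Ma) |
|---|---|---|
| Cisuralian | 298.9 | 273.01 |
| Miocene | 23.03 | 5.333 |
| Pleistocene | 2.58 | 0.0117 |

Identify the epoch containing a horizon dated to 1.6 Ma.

Pleistocene

1.6 Ma lies between 2.58 and 0.0117 Ma, so it falls in the Pleistocene.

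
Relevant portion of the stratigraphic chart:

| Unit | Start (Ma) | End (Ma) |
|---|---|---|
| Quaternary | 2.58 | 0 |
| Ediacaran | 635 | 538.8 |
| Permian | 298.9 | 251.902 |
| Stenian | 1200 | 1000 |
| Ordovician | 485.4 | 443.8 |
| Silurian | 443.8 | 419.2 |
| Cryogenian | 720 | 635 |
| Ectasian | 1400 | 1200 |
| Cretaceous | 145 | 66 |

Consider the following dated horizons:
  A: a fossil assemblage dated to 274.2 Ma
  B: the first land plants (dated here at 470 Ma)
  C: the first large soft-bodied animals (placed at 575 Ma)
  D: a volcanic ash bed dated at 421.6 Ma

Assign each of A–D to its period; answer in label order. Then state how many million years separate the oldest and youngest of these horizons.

Match each age against the start–end ranges in the excerpt: A = 274.2 Ma → Permian (298.9–251.902); B = 470 Ma → Ordovician (485.4–443.8); C = 575 Ma → Ediacaran (635–538.8); D = 421.6 Ma → Silurian (443.8–419.2).
The largest age is 575 Ma and the smallest is 274.2 Ma; their difference is 300.8 Myr.

A — Permian; B — Ordovician; C — Ediacaran; D — Silurian; span 300.8 million years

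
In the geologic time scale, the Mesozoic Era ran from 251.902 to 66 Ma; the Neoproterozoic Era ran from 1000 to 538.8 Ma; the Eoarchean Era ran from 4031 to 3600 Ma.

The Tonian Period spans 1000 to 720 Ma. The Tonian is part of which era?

The Tonian (1000–720 Ma) lies entirely within 1000–538.8 Ma, the Neoproterozoic Era.

Neoproterozoic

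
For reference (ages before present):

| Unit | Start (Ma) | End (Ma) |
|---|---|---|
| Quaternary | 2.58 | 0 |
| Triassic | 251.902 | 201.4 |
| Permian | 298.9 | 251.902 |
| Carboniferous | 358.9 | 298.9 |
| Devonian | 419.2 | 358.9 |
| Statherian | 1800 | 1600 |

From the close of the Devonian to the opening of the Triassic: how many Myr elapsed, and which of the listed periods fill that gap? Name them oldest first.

106.998 million years; Carboniferous, Permian

End of Devonian = 358.9 Ma; start of Triassic = 251.902 Ma.
Gap = 358.9 − 251.902 = 106.998 Myr.
Periods wholly inside 358.9–251.902 Ma: Carboniferous (358.9–298.9), Permian (298.9–251.902).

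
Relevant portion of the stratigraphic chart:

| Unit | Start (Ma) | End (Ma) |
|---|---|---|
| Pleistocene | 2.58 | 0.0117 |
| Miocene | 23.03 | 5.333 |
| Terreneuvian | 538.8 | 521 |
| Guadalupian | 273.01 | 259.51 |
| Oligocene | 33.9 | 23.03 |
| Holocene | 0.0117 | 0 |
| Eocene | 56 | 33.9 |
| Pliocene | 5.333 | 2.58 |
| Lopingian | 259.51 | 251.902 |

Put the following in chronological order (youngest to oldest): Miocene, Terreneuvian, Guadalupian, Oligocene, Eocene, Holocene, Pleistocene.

Holocene → Pleistocene → Miocene → Oligocene → Eocene → Guadalupian → Terreneuvian

Read off each span (Ma): Miocene 23.03–5.333; Terreneuvian 538.8–521; Guadalupian 273.01–259.51; Oligocene 33.9–23.03; Eocene 56–33.9; Holocene 0.0117–0; Pleistocene 2.58–0.0117.
Larger Ma is older, so oldest→youngest is Terreneuvian, Guadalupian, Eocene, Oligocene, Miocene, Pleistocene, Holocene; reverse it for youngest→oldest.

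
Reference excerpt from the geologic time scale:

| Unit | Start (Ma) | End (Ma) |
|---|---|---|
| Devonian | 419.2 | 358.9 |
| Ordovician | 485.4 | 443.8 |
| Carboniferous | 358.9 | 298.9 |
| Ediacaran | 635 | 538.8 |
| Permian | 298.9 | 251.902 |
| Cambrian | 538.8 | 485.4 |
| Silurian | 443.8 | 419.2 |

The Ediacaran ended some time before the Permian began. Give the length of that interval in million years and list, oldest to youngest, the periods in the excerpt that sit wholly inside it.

239.9 million years; Cambrian, Ordovician, Silurian, Devonian, Carboniferous

The Ediacaran closes at 538.8 Ma and the Permian opens at 298.9 Ma, so the interval is 538.8 − 298.9 = 239.9 Myr.
A period fits inside if it starts at or after 538.8 Ma and ends at or before 298.9 Ma; oldest first that gives Cambrian, Ordovician, Silurian, Devonian, Carboniferous.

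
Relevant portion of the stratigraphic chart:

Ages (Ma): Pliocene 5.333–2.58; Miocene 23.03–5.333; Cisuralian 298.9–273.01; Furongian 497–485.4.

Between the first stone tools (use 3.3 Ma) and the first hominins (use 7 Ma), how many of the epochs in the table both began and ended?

0

Checking each listed span, none has both start < 7 Ma and end > 3.3 Ma — every epoch straddles one of the two dates or lies outside them — so the count is 0.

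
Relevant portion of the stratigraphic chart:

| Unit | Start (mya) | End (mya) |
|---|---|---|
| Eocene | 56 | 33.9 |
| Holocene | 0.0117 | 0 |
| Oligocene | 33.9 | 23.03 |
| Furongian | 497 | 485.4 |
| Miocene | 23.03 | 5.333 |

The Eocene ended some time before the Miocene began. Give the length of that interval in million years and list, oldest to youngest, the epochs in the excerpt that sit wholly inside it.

End of Eocene = 33.9 Ma; start of Miocene = 23.03 Ma.
Gap = 33.9 − 23.03 = 10.87 Myr.
Epochs wholly inside 33.9–23.03 Ma: Oligocene (33.9–23.03).

10.87 million years; Oligocene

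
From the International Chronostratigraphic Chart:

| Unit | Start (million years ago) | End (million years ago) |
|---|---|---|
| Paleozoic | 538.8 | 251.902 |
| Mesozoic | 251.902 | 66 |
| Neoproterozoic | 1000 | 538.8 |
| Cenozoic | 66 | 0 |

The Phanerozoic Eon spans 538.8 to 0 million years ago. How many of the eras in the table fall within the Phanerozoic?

Eras inside 538.8–0 Ma: Paleozoic, Mesozoic, Cenozoic — 3 in total.

3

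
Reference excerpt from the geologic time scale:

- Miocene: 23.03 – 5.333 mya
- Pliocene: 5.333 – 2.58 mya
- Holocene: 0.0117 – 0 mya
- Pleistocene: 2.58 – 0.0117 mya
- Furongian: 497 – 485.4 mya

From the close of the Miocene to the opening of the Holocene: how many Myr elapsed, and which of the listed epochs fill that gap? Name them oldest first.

5.3213 million years; Pliocene, Pleistocene

End of Miocene = 5.333 Ma; start of Holocene = 0.0117 Ma.
Gap = 5.333 − 0.0117 = 5.3213 Myr.
Epochs wholly inside 5.333–0.0117 Ma: Pliocene (5.333–2.58), Pleistocene (2.58–0.0117).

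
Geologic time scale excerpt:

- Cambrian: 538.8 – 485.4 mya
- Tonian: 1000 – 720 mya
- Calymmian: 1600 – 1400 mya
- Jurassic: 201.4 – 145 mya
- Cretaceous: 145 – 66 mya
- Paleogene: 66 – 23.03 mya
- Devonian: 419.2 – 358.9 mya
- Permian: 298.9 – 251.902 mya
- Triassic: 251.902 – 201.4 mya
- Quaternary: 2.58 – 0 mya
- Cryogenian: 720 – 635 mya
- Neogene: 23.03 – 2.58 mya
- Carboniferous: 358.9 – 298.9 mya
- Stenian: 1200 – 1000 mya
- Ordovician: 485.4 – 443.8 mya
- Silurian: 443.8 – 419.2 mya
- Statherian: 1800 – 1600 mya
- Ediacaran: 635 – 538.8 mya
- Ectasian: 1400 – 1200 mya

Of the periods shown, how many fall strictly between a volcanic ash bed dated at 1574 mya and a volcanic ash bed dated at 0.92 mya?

16

1574 Ma sits inside the Calymmian (1600–1400) and 0.92 Ma inside the Quaternary (2.58–0); neither of those is wholly between the two dates.
The listed periods lying completely between them are Ectasian, Stenian, Tonian, Cryogenian, Ediacaran, Cambrian, Ordovician, Silurian, Devonian, Carboniferous, Permian, Triassic, Jurassic, Cretaceous, Paleogene, Neogene — 16 in all.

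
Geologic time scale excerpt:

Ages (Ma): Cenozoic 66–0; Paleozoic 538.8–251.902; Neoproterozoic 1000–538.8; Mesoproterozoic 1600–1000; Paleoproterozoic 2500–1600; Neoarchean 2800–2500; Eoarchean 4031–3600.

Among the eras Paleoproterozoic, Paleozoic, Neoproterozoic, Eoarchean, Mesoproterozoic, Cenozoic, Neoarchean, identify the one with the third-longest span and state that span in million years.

Durations: Paleoproterozoic 900; Paleozoic 286.898; Neoproterozoic 461.2; Eoarchean 431; Mesoproterozoic 600; Cenozoic 66; Neoarchean 300 Myr.
Sorted longest-first: Paleoproterozoic (900), Mesoproterozoic (600), Neoproterozoic (461.2), Eoarchean (431), Neoarchean (300), Paleozoic (286.898), Cenozoic (66).
The third longest is Neoproterozoic at 461.2 Myr.

Neoproterozoic, 461.2 million years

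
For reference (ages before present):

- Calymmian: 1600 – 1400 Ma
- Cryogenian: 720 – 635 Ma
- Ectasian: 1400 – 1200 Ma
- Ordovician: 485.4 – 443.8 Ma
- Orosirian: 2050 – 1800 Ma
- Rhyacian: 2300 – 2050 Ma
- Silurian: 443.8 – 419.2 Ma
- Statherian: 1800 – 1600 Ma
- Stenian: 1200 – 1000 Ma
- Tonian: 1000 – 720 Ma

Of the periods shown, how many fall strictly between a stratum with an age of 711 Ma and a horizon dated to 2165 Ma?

6

2165 Ma sits inside the Rhyacian (2300–2050) and 711 Ma inside the Cryogenian (720–635); neither of those is wholly between the two dates.
The listed periods lying completely between them are Orosirian, Statherian, Calymmian, Ectasian, Stenian, Tonian — 6 in all.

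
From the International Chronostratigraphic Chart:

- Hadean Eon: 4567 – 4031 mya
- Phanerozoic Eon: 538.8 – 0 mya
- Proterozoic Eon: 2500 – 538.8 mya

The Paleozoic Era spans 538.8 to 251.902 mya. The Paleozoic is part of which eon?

The Paleozoic (538.8–251.902 Ma) lies entirely within 538.8–0 Ma, the Phanerozoic Eon.

Phanerozoic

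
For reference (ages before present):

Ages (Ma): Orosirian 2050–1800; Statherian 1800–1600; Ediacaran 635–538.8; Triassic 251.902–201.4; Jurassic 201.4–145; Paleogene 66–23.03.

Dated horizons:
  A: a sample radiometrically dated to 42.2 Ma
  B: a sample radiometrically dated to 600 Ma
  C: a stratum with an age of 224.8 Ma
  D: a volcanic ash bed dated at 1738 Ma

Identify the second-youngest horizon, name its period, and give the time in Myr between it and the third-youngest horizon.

C, in the Triassic; 375.2 million years to B

Smaller Ma means younger, so youngest first: A 42.2 < C 224.8 < B 600 < D 1738.
Counting 2 along gives C (224.8 Ma); the excerpt puts that inside the Triassic, 251.902–201.4 Ma.
Next in line is B (600 Ma), and 600 − 224.8 = 375.2 Myr.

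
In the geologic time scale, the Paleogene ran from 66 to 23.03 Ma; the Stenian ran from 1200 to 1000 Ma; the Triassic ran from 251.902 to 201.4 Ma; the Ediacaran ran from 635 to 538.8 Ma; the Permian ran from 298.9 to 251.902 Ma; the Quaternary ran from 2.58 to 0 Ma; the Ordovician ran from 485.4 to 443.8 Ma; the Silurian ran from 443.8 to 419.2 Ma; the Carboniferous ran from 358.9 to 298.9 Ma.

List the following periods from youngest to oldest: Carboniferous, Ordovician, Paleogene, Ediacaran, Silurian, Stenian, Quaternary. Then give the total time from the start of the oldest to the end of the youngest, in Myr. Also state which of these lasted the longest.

From the excerpt: Carboniferous 358.9–298.9; Ordovician 485.4–443.8; Paleogene 66–23.03; Ediacaran 635–538.8; Silurian 443.8–419.2; Stenian 1200–1000; Quaternary 2.58–0 (Ma).
Larger Ma is earlier, so the oldest is Stenian and the youngest is Quaternary; youngest to oldest: Quaternary, Paleogene, Carboniferous, Silurian, Ordovician, Ediacaran, Stenian.
Oldest start 1200 minus youngest end 0 gives 1200 Myr overall.
Individual lengths (start − end): Silurian 24.6; Ediacaran 96.2; Quaternary 2.58; Ordovician 41.6; Carboniferous 60; Paleogene 42.97; Stenian 200. The largest is Stenian at 200 Myr.

Quaternary, Paleogene, Carboniferous, Silurian, Ordovician, Ediacaran, Stenian; total span 1200 Myr; longest is Stenian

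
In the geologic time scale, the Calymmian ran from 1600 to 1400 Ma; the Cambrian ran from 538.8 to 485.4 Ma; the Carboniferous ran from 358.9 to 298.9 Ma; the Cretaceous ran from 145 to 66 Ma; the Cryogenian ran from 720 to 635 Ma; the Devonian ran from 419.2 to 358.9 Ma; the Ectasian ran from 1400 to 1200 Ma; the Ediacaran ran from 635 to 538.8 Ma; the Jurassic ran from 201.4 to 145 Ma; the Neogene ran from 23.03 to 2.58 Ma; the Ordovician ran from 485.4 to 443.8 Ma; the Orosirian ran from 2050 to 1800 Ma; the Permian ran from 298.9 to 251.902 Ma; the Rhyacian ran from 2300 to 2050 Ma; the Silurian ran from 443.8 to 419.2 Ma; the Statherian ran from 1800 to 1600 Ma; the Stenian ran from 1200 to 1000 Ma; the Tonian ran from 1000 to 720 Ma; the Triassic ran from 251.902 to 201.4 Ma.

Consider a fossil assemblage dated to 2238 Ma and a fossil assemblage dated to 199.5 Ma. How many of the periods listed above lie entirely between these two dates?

15

The older date is 2238 Ma and the younger is 199.5 Ma.
Periods with start < 2238 and end > 199.5 Ma: Orosirian (2050–1800), Statherian (1800–1600), Calymmian (1600–1400), Ectasian (1400–1200), Stenian (1200–1000), Tonian (1000–720), Cryogenian (720–635), Ediacaran (635–538.8), Cambrian (538.8–485.4), Ordovician (485.4–443.8), Silurian (443.8–419.2), Devonian (419.2–358.9), Carboniferous (358.9–298.9), Permian (298.9–251.902), Triassic (251.902–201.4).
That is 15 complete periods.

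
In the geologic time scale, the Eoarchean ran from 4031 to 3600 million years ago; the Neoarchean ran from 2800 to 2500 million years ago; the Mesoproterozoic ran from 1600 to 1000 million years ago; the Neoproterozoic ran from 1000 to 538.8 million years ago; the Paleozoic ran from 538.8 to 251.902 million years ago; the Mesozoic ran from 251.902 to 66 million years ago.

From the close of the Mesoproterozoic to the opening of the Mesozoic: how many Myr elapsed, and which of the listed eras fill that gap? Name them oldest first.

748.098 million years; Neoproterozoic, Paleozoic

End of Mesoproterozoic = 1000 Ma; start of Mesozoic = 251.902 Ma.
Gap = 1000 − 251.902 = 748.098 Myr.
Eras wholly inside 1000–251.902 Ma: Neoproterozoic (1000–538.8), Paleozoic (538.8–251.902).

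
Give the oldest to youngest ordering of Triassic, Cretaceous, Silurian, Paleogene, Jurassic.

Silurian, Triassic, Jurassic, Cretaceous, Paleogene

Era membership (oldest first within each) — Paleozoic: Silurian; Mesozoic: Triassic, Jurassic, Cretaceous; Cenozoic: Paleogene. Paleozoic precedes Mesozoic, which precedes Cenozoic. Concatenating the groups in that era order gives oldest to youngest directly.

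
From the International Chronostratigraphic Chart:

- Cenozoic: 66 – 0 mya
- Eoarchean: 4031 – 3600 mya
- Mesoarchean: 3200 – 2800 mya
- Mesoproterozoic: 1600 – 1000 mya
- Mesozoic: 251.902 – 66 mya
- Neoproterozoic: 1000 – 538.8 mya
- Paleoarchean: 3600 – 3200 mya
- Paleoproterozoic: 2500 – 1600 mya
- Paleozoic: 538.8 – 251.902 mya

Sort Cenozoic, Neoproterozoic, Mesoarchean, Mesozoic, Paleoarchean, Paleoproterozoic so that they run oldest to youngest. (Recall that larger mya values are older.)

Read off each span (Ma): Cenozoic 66–0; Neoproterozoic 1000–538.8; Mesoarchean 3200–2800; Mesozoic 251.902–66; Paleoarchean 3600–3200; Paleoproterozoic 2500–1600.
Larger Ma is older, so oldest→youngest is Paleoarchean, Mesoarchean, Paleoproterozoic, Neoproterozoic, Mesozoic, Cenozoic.

Paleoarchean, then Mesoarchean, then Paleoproterozoic, then Neoproterozoic, then Mesozoic, then Cenozoic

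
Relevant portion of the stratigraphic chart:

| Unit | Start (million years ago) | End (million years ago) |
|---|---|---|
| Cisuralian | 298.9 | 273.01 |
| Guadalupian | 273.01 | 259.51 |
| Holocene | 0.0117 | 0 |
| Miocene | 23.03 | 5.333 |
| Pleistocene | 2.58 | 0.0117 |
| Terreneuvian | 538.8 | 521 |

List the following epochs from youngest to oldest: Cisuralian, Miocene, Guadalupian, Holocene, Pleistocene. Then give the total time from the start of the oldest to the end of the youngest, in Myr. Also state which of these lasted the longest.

Holocene, Pleistocene, Miocene, Guadalupian, Cisuralian; total span 298.9 Myr; longest is Cisuralian

From the excerpt: Cisuralian 298.9–273.01; Miocene 23.03–5.333; Guadalupian 273.01–259.51; Holocene 0.0117–0; Pleistocene 2.58–0.0117 (Ma).
Larger Ma is earlier, so the oldest is Cisuralian and the youngest is Holocene; youngest to oldest: Holocene, Pleistocene, Miocene, Guadalupian, Cisuralian.
Oldest start 298.9 minus youngest end 0 gives 298.9 Myr overall.
Individual lengths (start − end): Holocene 0.0117; Miocene 17.697; Guadalupian 13.5; Pleistocene 2.5683; Cisuralian 25.89. The largest is Cisuralian at 25.89 Myr.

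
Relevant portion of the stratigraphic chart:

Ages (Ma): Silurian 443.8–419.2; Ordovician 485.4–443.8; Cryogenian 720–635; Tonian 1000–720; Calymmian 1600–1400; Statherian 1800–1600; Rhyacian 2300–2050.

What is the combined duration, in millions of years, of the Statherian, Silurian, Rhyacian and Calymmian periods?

Each duration: Statherian = 200; Silurian = 24.6; Rhyacian = 250; Calymmian = 200.
Sum: 200 + 24.6 + 250 + 200 = 674.6 Myr.

674.6 million years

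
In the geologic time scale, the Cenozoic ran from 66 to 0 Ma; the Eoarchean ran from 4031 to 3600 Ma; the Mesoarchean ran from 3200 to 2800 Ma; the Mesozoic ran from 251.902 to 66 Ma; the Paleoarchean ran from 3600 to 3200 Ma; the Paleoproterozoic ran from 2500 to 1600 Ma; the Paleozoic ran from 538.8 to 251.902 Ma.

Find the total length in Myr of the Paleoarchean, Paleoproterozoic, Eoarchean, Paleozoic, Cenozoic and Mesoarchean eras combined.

Each duration: Paleoarchean = 400; Paleoproterozoic = 900; Eoarchean = 431; Paleozoic = 286.898; Cenozoic = 66; Mesoarchean = 400.
Sum: 400 + 900 + 431 + 286.898 + 66 + 400 = 2483.898 Myr.

2483.898 million years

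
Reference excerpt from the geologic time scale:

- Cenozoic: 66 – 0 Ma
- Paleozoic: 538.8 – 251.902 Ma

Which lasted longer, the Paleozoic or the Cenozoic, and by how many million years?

Paleozoic: 538.8 − 251.902 = 286.898 Myr.
Cenozoic: 66 − 0 = 66 Myr.
Difference: 286.898 − 66 = 220.898 Myr, so the Paleozoic was longer.

Paleozoic, by 220.898 million years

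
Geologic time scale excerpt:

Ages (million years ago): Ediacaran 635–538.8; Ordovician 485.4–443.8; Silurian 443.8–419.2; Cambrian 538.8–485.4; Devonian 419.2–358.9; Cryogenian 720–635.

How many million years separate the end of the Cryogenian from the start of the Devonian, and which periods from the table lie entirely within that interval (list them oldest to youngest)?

215.8 million years; Ediacaran, Cambrian, Ordovician, Silurian

End of Cryogenian = 635 Ma; start of Devonian = 419.2 Ma.
Gap = 635 − 419.2 = 215.8 Myr.
Periods wholly inside 635–419.2 Ma: Ediacaran (635–538.8), Cambrian (538.8–485.4), Ordovician (485.4–443.8), Silurian (443.8–419.2).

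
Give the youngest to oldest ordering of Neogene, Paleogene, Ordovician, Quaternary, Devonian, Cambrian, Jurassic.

Group by era (each group listed oldest first) — Paleozoic: Cambrian, Ordovician, Devonian; Mesozoic: Jurassic; Cenozoic: Paleogene, Neogene, Quaternary. The eras run Paleozoic → Mesozoic → Cenozoic. Concatenating the groups in that era order and then reversing gives youngest to oldest.

Quaternary, Neogene, Paleogene, Jurassic, Devonian, Ordovician, Cambrian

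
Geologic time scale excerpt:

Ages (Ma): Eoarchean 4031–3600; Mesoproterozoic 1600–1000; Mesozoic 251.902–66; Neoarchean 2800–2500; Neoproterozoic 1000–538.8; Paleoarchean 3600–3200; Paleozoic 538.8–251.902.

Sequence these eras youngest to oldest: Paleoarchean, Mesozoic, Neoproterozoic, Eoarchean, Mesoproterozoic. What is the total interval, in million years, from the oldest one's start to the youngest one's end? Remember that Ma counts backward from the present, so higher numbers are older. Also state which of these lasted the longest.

From the excerpt: Paleoarchean 3600–3200; Mesozoic 251.902–66; Neoproterozoic 1000–538.8; Eoarchean 4031–3600; Mesoproterozoic 1600–1000 (Ma).
Larger Ma is earlier, so the oldest is Eoarchean and the youngest is Mesozoic; youngest to oldest: Mesozoic, Neoproterozoic, Mesoproterozoic, Paleoarchean, Eoarchean.
Oldest start 4031 minus youngest end 66 gives 3965 Myr overall.
Individual lengths (start − end): Neoproterozoic 461.2; Mesoproterozoic 600; Eoarchean 431; Paleoarchean 400; Mesozoic 185.902. The largest is Mesoproterozoic at 600 Myr.

Mesozoic → Neoproterozoic → Mesoproterozoic → Paleoarchean → Eoarchean; total span 3965 Myr; longest is Mesoproterozoic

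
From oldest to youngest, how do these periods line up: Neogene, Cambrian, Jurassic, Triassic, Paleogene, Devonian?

Era membership (oldest first within each) — Paleozoic: Cambrian, Devonian; Mesozoic: Triassic, Jurassic; Cenozoic: Paleogene, Neogene. Paleozoic precedes Mesozoic, which precedes Cenozoic. Concatenating the groups in that era order gives oldest to youngest directly.

Cambrian, Devonian, Triassic, Jurassic, Paleogene, Neogene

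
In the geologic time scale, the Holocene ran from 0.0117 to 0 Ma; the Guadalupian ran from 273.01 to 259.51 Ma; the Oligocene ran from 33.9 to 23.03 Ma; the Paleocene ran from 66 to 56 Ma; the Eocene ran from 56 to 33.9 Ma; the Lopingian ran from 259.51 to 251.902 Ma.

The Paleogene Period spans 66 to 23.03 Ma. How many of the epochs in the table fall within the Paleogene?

3

Epochs inside 66–23.03 Ma: Paleocene, Eocene, Oligocene — 3 in total.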